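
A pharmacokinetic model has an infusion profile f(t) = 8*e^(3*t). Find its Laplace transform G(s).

L{8} = 8/s.
By the first shifting theorem, multiplying by e^(3t) replaces s with s - 3.

G(s) = 8/(s - 3)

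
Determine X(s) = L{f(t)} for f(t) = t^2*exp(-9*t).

X(s) = 2/(s + 9)^3

L{e^(-9t)} = 1/(s + 9).
Then apply L{t^2·g(t)} = (-1)^2 d^2/ds^2[G(s)] with G(s) = 1/(s + 9):
differentiating 2 times and applying the sign gives 2/(s + 9)^3.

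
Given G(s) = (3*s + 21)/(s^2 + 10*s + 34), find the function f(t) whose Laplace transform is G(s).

Complete the square in the denominator: s^2 + 10*s + 34 = (s + 5)^2 + 3^2.
Split the numerator to match: 3*s + 21 = 3·(s + 5) + 2·3.
Invert each term: 3·(s + 5)/((s + 5)^2 + 9) ↔ 3e^(-5t)cos(3t); 2·3/((s + 5)^2 + 9) ↔ 2e^(-5t)sin(3t).

f(t) = 2*exp(-5*t)*sin(3*t) + 3*exp(-5*t)*cos(3*t)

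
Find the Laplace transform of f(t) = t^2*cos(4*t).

L{cos(4t)} = s/(s^2 + 16).
Then apply L{t^2·g(t)} = (-1)^2 d^2/ds^2[G(s)] with G(s) = s/(s^2 + 16):
differentiating 2 times and applying the sign gives 2*s*(s^2 - 48)/(s^2 + 16)^3.

2*s*(s^2 - 48)/(s^2 + 16)^3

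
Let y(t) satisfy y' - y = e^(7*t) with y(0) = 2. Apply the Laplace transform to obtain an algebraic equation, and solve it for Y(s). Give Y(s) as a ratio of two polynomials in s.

Y(s) = (2*s - 13)/(s^2 - 8*s + 7)

Laplace-transform each side.
With L{y'} = sY - y(0) = sY - 2: the LHS transforms to (s - 1)Y - (2).
The right side is L{e^(7*t)} = 1/(s - 7).
So (s - 1)Y = 1/(s - 7) + (2).
Isolate Y and clear denominators.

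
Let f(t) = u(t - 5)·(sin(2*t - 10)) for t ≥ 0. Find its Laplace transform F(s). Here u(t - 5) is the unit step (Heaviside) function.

F(s) = 2*exp(-5*s)/(s^2 + 4)

By the second shifting theorem, L{u(t - c)·g(t - c)} = e^(-cs)·G(s) with c = 5 and G(s) = L{g(t)}.
L{sin(2t)} = 2/(s^2 + 4).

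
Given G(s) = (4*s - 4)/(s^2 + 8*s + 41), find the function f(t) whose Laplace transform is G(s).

f(t) = -4*exp(-4*t)*sin(5*t) + 4*exp(-4*t)*cos(5*t)

Complete the square in the denominator: s^2 + 8*s + 41 = (s + 4)^2 + 5^2.
Split the numerator to match: 4*s - 4 = 4·(s + 4) - 4·5.
Invert each term: 4·(s + 4)/((s + 4)^2 + 25) ↔ 4e^(-4t)cos(5t); -4·5/((s + 4)^2 + 25) ↔ -4e^(-4t)sin(5t).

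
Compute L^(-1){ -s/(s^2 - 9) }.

Since L{cosh(3t)} = s/(s^2 - 9), the inverse is cosh(3*t), scaled by -1.

-cosh(3*t)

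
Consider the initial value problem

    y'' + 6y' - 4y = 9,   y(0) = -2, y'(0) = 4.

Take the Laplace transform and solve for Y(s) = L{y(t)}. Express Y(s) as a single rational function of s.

Y(s) = (-2*s^2 - 8*s + 9)/(s^3 + 6*s^2 - 4*s)

Laplace-transform each side.
With L{y''} = s^2 Y - s·y(0) - y'(0) and L{y'} = sY - y(0), with y(0) = -2, y'(0) = 4: the LHS transforms to (s^2 + 6*s - 4)Y - (-2*s - 8).
The right side is L{9} = 9/s.
So (s^2 + 6*s - 4)Y = 9/s + (-2*s - 8).
Isolate Y and clear denominators.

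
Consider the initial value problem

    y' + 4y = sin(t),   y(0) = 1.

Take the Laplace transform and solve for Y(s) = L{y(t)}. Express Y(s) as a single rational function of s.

Y(s) = (s^2 + 2)/(s^3 + 4*s^2 + s + 4)

Take the Laplace transform of both sides.
Using L{y'} = sY - y(0) = sY - 1, the left side becomes (s + 4)Y - (1).
The right side is L{sin(t)} = 1/(s^2 + 1).
So (s + 4)Y = 1/(s^2 + 1) + (1).
Divide through and combine into a single rational function.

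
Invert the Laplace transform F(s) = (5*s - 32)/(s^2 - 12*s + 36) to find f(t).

Factor the denominator: s^2 - 12*s + 36 = (s - 6)^2.
Partial fraction decomposition gives [5/(s - 6)] + [-2/(s - 6)^2].
Invert each term: 5/(s - 6) ↔ 5e^(6t); -2/(s - 6)^2 ↔ -2t·e^(6t).

f(t) = -2*t*exp(6*t) + 5*exp(6*t)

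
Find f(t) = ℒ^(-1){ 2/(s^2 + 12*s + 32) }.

f(t) = exp(-6*t)*sinh(2*t)

Rewrite the denominator: s^2 + 12*s + 32 = (s + 6)^2 - 4.
The form in (s + 6) signals a first-shifting-theorem factor e^(-6t).
Since L{sinh(2t)} = 2/(s^2 - 4), the inverse is exp(-6*t)*sinh(2*t).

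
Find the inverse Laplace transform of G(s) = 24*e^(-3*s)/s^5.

The factor e^(-3s) signals a time shift by c = 3 (second shifting theorem).
L{t^4} = 4!/s^5 = 24/s^5, so L^-1{24/s^5} = t^4.
Hence the inverse is u(t - 3) times that function evaluated at t - 3.

Heaviside(t - 3)*((t - 3)^4)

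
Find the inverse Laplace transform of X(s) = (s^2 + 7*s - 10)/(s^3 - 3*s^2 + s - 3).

Factor the denominator: s^3 - 3*s^2 + s - 3 = (s - 3)*(s^2 + 1).
Partial fraction decomposition gives [2/(s - 3)] + [-s/(s^2 + 1)] + [4/(s^2 + 1)].
Invert each term: 2/(s - 3) ↔ 2e^(3t); -1·s/(s^2 + 1) ↔ -cos(t); 4·1/(s^2 + 1) ↔ 4sin(t).

2*exp(3*t) + 4*sin(t) - cos(t)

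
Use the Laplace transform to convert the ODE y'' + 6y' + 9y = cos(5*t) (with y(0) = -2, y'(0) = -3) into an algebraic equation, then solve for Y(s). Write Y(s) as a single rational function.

Transform both sides with L{·}.
With L{y''} = s^2 Y - s·y(0) - y'(0) and L{y'} = sY - y(0), with y(0) = -2, y'(0) = -3: the LHS transforms to (s^2 + 6*s + 9)Y - (-2*s - 15).
The right side is L{cos(5*t)} = s/(s^2 + 25).
So (s^2 + 6*s + 9)Y = s/(s^2 + 25) + (-2*s - 15).
Solve for Y(s) and write it as one ratio of polynomials.

Y(s) = (-2*s^3 - 15*s^2 - 49*s - 375)/(s^4 + 6*s^3 + 34*s^2 + 150*s + 225)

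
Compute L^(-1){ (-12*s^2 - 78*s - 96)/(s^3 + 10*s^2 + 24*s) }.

Factor the denominator: s^3 + 10*s^2 + 24*s = s*(s + 4)*(s + 6).
Partial fraction decomposition gives [-4/s] + [-3/(s + 4)] + [-5/(s + 6)].
Invert each term: -4/(s - 0) ↔ -4e^(0t); -3/(s + 4) ↔ -3e^(-4t); -5/(s + 6) ↔ -5e^(-6t).

-4 - 3*exp(-4*t) - 5*exp(-6*t)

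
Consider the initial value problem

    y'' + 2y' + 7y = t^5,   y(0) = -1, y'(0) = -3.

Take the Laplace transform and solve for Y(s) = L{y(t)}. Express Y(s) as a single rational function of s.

Transform both sides with L{·}.
With L{y''} = s^2 Y - s·y(0) - y'(0) and L{y'} = sY - y(0), with y(0) = -1, y'(0) = -3: the LHS transforms to (s^2 + 2*s + 7)Y - (-s - 5).
The right side is L{t^5} = 120/s^6.
So (s^2 + 2*s + 7)Y = 120/s^6 + (-s - 5).
Divide through and combine into a single rational function.

Y(s) = (-s^7 - 5*s^6 + 120)/(s^8 + 2*s^7 + 7*s^6)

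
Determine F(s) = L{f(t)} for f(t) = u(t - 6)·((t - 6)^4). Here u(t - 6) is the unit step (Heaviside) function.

F(s) = 24*exp(-6*s)/s^5

By the second shifting theorem, L{u(t - c)·g(t - c)} = e^(-cs)·G(s) with c = 6 and G(s) = L{g(t)}.
L{t^4} = 4!/s^5 = 24/s^5.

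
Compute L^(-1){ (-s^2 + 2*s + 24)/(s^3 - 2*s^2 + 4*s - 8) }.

Factor the denominator: s^3 - 2*s^2 + 4*s - 8 = (s - 2)*(s^2 + 4).
Partial fraction decomposition gives [3/(s - 2)] + [-4*s/(s^2 + 4)] + [-6/(s^2 + 4)].
Invert each term: 3/(s - 2) ↔ 3e^(2t); -4·s/(s^2 + 4) ↔ -4cos(2t); -3·2/(s^2 + 4) ↔ -3sin(2t).

3*exp(2*t) - 3*sin(2*t) - 4*cos(2*t)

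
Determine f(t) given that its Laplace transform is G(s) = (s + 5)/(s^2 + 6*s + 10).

Complete the square in the denominator: s^2 + 6*s + 10 = (s + 3)^2 + 1^2.
Split the numerator to match: s + 5 = 1·(s + 3) + 2·1.
Invert each term: 1·(s + 3)/((s + 3)^2 + 1) ↔ e^(-3t)cos(t); 2·1/((s + 3)^2 + 1) ↔ 2e^(-3t)sin(t).

f(t) = 2*exp(-3*t)*sin(t) + exp(-3*t)*cos(t)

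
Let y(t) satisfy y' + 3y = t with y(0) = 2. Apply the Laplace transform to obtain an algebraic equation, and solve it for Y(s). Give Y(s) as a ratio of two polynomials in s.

Y(s) = (2*s^2 + 1)/(s^3 + 3*s^2)

Apply the Laplace transform to the equation.
Using L{y'} = sY - y(0) = sY - 2, the left side becomes (s + 3)Y - (2).
The right side is L{t} = s^(-2).
So (s + 3)Y = s^(-2) + (2).
Isolate Y and clear denominators.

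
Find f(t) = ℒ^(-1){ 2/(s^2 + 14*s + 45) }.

Rewrite the denominator: s^2 + 14*s + 45 = (s + 7)^2 - 4.
The form in (s + 7) signals a first-shifting-theorem factor e^(-7t).
Since L{sinh(2t)} = 2/(s^2 - 4), the inverse is e^(-7*t)*sinh(2*t).

f(t) = exp(-7*t)*sinh(2*t)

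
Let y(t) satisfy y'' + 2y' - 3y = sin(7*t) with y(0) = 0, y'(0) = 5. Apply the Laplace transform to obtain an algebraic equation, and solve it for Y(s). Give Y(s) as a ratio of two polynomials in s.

Take the Laplace transform of both sides.
The derivative rules (L{y''} = s^2 Y - s·y(0) - y'(0) and L{y'} = sY - y(0), with y(0) = 0, y'(0) = 5) turn the left side into (s^2 + 2*s - 3)Y - (5).
The right side is L{sin(7*t)} = 7/(s^2 + 49).
So (s^2 + 2*s - 3)Y = 7/(s^2 + 49) + (5).
Divide through and combine into a single rational function.

Y(s) = (5*s^2 + 252)/(s^4 + 2*s^3 + 46*s^2 + 98*s - 147)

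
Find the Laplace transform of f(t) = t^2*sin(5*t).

10*(3*s^2 - 25)/(s^2 + 25)^3

L{sin(5t)} = 5/(s^2 + 25).
Then apply L{t^2·g(t)} = (-1)^2 d^2/ds^2[H(s)] with H(s) = 5/(s^2 + 25):
differentiating 2 times and applying the sign gives 10*(3*s^2 - 25)/(s^2 + 25)^3.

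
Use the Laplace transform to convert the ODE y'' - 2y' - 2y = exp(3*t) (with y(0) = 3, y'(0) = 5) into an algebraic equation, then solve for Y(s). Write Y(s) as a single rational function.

Y(s) = (3*s^2 - 10*s + 4)/(s^3 - 5*s^2 + 4*s + 6)

Transform both sides with L{·}.
Using L{y''} = s^2 Y - s·y(0) - y'(0) and L{y'} = sY - y(0), with y(0) = 3, y'(0) = 5, the left side becomes (s^2 - 2*s - 2)Y - (3*s - 1).
The right side is L{exp(3*t)} = 1/(s - 3).
So (s^2 - 2*s - 2)Y = 1/(s - 3) + (3*s - 1).
Solve for Y(s) and write it as one ratio of polynomials.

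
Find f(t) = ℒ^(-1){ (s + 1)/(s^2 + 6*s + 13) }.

f(t) = -exp(-3*t)*sin(2*t) + exp(-3*t)*cos(2*t)

Complete the square in the denominator: s^2 + 6*s + 13 = (s + 3)^2 + 2^2.
Split the numerator to match: s + 1 = 1·(s + 3) - 1·2.
Invert each term: 1·(s + 3)/((s + 3)^2 + 4) ↔ e^(-3t)cos(2t); -1·2/((s + 3)^2 + 4) ↔ -e^(-3t)sin(2t).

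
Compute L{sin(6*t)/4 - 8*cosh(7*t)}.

-8*s/(s^2 - 49) + 3/(2*(s^2 + 36))

By linearity of the Laplace transform, transform each term separately.
(-8)·[L{cosh(7t)} = s/(s^2 - 49)]; (1/4)·[L{sin(6t)} = 6/(s^2 + 36)].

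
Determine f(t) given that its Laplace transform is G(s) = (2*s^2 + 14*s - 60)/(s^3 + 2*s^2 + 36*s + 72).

Factor the denominator: s^3 + 2*s^2 + 36*s + 72 = (s + 2)*(s^2 + 36).
Partial fraction decomposition gives [-2/(s + 2)] + [4*s/(s^2 + 36)] + [6/(s^2 + 36)].
Invert each term: -2/(s + 2) ↔ -2e^(-2t); 4·s/(s^2 + 36) ↔ 4cos(6t); 1·6/(s^2 + 36) ↔ sin(6t).

f(t) = sin(6*t) + 4*cos(6*t) - 2*exp(-2*t)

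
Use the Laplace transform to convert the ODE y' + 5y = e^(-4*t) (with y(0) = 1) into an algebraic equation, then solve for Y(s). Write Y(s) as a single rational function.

Take the Laplace transform of both sides.
With L{y'} = sY - y(0) = sY - 1: the LHS transforms to (s + 5)Y - (1).
The right side is L{e^(-4*t)} = 1/(s + 4).
So (s + 5)Y = 1/(s + 4) + (1).
Isolate Y and clear denominators.

Y(s) = 1/(s + 4)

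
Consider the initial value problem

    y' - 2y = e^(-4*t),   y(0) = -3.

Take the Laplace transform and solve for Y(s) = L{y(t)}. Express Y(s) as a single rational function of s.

Take the Laplace transform of both sides.
The derivative rules (L{y'} = sY - y(0) = sY - (-3)) turn the left side into (s - 2)Y - (-3).
The right side is L{e^(-4*t)} = 1/(s + 4).
So (s - 2)Y = 1/(s + 4) + (-3).
Divide through and combine into a single rational function.

Y(s) = (-3*s - 11)/(s^2 + 2*s - 8)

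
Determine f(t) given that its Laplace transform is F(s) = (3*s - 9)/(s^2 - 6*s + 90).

Rewrite the denominator: s^2 - 6*s + 90 = (s - 3)^2 + 81.
The form in (s - 3) signals a first-shifting-theorem factor e^(3t).
Since L{cos(9t)} = s/(s^2 + 81), the inverse is e^(3*t)*cos(9*t), scaled by 3.

f(t) = 3*exp(3*t)*cos(9*t)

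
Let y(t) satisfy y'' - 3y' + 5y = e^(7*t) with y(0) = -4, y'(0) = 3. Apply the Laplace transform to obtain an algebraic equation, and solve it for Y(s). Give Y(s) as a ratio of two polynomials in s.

Y(s) = (-4*s^2 + 43*s - 104)/(s^3 - 10*s^2 + 26*s - 35)

Apply the Laplace transform to the equation.
Using L{y''} = s^2 Y - s·y(0) - y'(0) and L{y'} = sY - y(0), with y(0) = -4, y'(0) = 3, the left side becomes (s^2 - 3*s + 5)Y - (-4*s + 15).
The right side is L{e^(7*t)} = 1/(s - 7).
So (s^2 - 3*s + 5)Y = 1/(s - 7) + (-4*s + 15).
Divide through and combine into a single rational function.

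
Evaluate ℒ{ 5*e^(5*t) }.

L{5} = 5/s.
By the first shifting theorem, multiplying by e^(5t) replaces s with s - 5.

5/(s - 5)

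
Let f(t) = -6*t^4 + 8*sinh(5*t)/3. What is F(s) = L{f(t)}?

F(s) = 40/(3*(s^2 - 25)) - 144/s^5

The transform is linear, so treat each term independently.
(8/3)·[L{sinh(5t)} = 5/(s^2 - 25)]; (-6)·[L{t^4} = 4!/s^5 = 24/s^5].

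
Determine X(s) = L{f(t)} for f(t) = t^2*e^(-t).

L{e^(-t)} = 1/(s + 1).
Then apply L{t^2·g(t)} = (-1)^2 d^2/ds^2[G(s)] with G(s) = 1/(s + 1):
differentiating 2 times and applying the sign gives 2/(s + 1)^3.

X(s) = 2/(s + 1)^3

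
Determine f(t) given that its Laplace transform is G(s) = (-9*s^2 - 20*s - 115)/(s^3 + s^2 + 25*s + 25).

f(t) = -3*sin(5*t) - 5*cos(5*t) - 4*exp(-t)

Factor the denominator: s^3 + s^2 + 25*s + 25 = (s + 1)*(s^2 + 25).
Partial fraction decomposition gives [-4/(s + 1)] + [-5*s/(s^2 + 25)] + [-15/(s^2 + 25)].
Invert each term: -4/(s + 1) ↔ -4e^(-t); -5·s/(s^2 + 25) ↔ -5cos(5t); -3·5/(s^2 + 25) ↔ -3sin(5t).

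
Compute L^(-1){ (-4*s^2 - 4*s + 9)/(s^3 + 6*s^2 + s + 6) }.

Factor the denominator: s^3 + 6*s^2 + s + 6 = (s + 6)*(s^2 + 1).
Partial fraction decomposition gives [-3/(s + 6)] + [-s/(s^2 + 1)] + [2/(s^2 + 1)].
Invert each term: -3/(s + 6) ↔ -3e^(-6t); -1·s/(s^2 + 1) ↔ -cos(t); 2·1/(s^2 + 1) ↔ 2sin(t).

2*sin(t) - cos(t) - 3*exp(-6*t)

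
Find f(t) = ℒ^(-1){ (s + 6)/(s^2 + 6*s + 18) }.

Complete the square in the denominator: s^2 + 6*s + 18 = (s + 3)^2 + 3^2.
Split the numerator to match: s + 6 = 1·(s + 3) + 1·3.
Invert each term: 1·(s + 3)/((s + 3)^2 + 9) ↔ e^(-3t)cos(3t); 1·3/((s + 3)^2 + 9) ↔ e^(-3t)sin(3t).

f(t) = exp(-3*t)*sin(3*t) + exp(-3*t)*cos(3*t)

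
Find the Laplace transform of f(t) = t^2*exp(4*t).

2/(s - 4)^3

L{e^(4t)} = 1/(s - 4).
Then apply L{t^2·g(t)} = (-1)^2 d^2/ds^2[G(s)] with G(s) = 1/(s - 4):
differentiating 2 times and applying the sign gives 2/(s - 4)^3.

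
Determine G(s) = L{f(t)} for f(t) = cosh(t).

L{cosh(t)} = s/(s^2 - 1).

G(s) = s/(s^2 - 1)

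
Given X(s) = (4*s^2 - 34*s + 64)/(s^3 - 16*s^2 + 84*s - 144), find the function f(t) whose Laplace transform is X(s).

Factor the denominator: s^3 - 16*s^2 + 84*s - 144 = (s - 6)^2*(s - 4).
Partial fraction decomposition gives [6/(s - 6)] + [2/(s - 6)^2] + [-2/(s - 4)].
Invert each term: 6/(s - 6) ↔ 6e^(6t); 2/(s - 6)^2 ↔ 2t·e^(6t); -2/(s - 4) ↔ -2e^(4t).

f(t) = 2*t*exp(6*t) + 6*exp(6*t) - 2*exp(4*t)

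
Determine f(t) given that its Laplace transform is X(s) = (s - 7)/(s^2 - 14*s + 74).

Rewrite the denominator: s^2 - 14*s + 74 = (s - 7)^2 + 25.
The form in (s - 7) signals a first-shifting-theorem factor e^(7t).
Since L{cos(5t)} = s/(s^2 + 25), the inverse is e^(7*t)*cos(5*t).

f(t) = exp(7*t)*cos(5*t)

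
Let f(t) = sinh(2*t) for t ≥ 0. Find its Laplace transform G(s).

G(s) = 2/(s^2 - 4)

L{sinh(2t)} = 2/(s^2 - 4).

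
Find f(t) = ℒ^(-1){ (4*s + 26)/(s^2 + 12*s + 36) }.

Factor the denominator: s^2 + 12*s + 36 = (s + 6)^2.
Partial fraction decomposition gives [4/(s + 6)] + [2/(s + 6)^2].
Invert each term: 4/(s + 6) ↔ 4e^(-6t); 2/(s + 6)^2 ↔ 2t·e^(-6t).

f(t) = 2*t*exp(-6*t) + 4*exp(-6*t)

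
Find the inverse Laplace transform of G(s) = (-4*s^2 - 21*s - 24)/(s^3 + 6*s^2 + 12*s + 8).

Factor the denominator: s^3 + 6*s^2 + 12*s + 8 = (s + 2)^3.
Partial fraction decomposition gives [-4/(s + 2)] + [-5/(s + 2)^2] + [2/(s + 2)^3].
Invert each term: -4/(s + 2) ↔ -4e^(-2t); -5/(s + 2)^2 ↔ -5t·e^(-2t); 2/(s + 2)^3 ↔ (1)t^2·e^(-2t).

t^2*exp(-2*t) - 5*t*exp(-2*t) - 4*exp(-2*t)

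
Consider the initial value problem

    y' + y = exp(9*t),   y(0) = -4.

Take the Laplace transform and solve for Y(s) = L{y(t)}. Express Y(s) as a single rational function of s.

Laplace-transform each side.
Using L{y'} = sY - y(0) = sY - (-4), the left side becomes (s + 1)Y - (-4).
The right side is L{exp(9*t)} = 1/(s - 9).
So (s + 1)Y = 1/(s - 9) + (-4).
Divide through and combine into a single rational function.

Y(s) = (-4*s + 37)/(s^2 - 8*s - 9)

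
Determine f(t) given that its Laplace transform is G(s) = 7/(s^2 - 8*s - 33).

Rewrite the denominator: s^2 - 8*s - 33 = (s - 4)^2 - 49.
The form in (s - 4) signals a first-shifting-theorem factor e^(4t).
Since L{sinh(7t)} = 7/(s^2 - 49), the inverse is e^(4*t)*sinh(7*t).

f(t) = exp(4*t)*sinh(7*t)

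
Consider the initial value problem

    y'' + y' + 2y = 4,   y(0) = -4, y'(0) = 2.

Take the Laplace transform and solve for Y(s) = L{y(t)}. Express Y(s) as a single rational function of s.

Y(s) = (-4*s^2 - 2*s + 4)/(s^3 + s^2 + 2*s)

Transform both sides with L{·}.
Using L{y''} = s^2 Y - s·y(0) - y'(0) and L{y'} = sY - y(0), with y(0) = -4, y'(0) = 2, the left side becomes (s^2 + s + 2)Y - (-4*s - 2).
The right side is L{4} = 4/s.
So (s^2 + s + 2)Y = 4/s + (-4*s - 2).
Solve for Y(s) and write it as one ratio of polynomials.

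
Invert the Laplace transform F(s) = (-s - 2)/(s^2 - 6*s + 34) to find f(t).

Complete the square in the denominator: s^2 - 6*s + 34 = (s - 3)^2 + 5^2.
Split the numerator to match: -s - 2 = -1·(s - 3) - 1·5.
Invert each term: -1·(s - 3)/((s - 3)^2 + 25) ↔ -e^(3t)cos(5t); -1·5/((s - 3)^2 + 25) ↔ -e^(3t)sin(5t).

f(t) = -exp(3*t)*sin(5*t) - exp(3*t)*cos(5*t)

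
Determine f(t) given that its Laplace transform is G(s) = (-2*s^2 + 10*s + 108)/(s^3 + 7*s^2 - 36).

Factor the denominator: s^3 + 7*s^2 - 36 = (s - 2)*(s + 3)*(s + 6).
Partial fraction decomposition gives [-4/(s + 3)] + [3/(s - 2)] + [-1/(s + 6)].
Invert each term: -4/(s + 3) ↔ -4e^(-3t); 3/(s - 2) ↔ 3e^(2t); -1/(s + 6) ↔ -e^(-6t).

f(t) = 3*exp(2*t) - 4*exp(-3*t) - exp(-6*t)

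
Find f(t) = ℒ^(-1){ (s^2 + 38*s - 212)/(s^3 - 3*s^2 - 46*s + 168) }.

f(t) = 2*exp(6*t) + 2*exp(4*t) - 3*exp(-7*t)

Factor the denominator: s^3 - 3*s^2 - 46*s + 168 = (s - 6)*(s - 4)*(s + 7).
Partial fraction decomposition gives [-3/(s + 7)] + [2/(s - 4)] + [2/(s - 6)].
Invert each term: -3/(s + 7) ↔ -3e^(-7t); 2/(s - 4) ↔ 2e^(4t); 2/(s - 6) ↔ 2e^(6t).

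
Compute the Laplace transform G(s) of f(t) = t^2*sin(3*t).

L{sin(3t)} = 3/(s^2 + 9).
Then apply L{t^2·g(t)} = (-1)^2 d^2/ds^2[H(s)] with H(s) = 3/(s^2 + 9):
differentiating 2 times and applying the sign gives 18*(s^2 - 3)/(s^2 + 9)^3.

G(s) = 18*(s^2 - 3)/(s^2 + 9)^3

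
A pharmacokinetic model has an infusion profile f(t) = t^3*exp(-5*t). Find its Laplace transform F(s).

F(s) = 6/(s + 5)^4

L{t^3} = 3!/s^4 = 6/s^4.
By the first shifting theorem, multiplying by e^(-5t) replaces s with s + 5.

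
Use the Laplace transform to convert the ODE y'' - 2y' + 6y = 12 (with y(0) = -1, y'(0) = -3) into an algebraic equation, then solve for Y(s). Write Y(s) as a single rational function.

Apply the Laplace transform to the equation.
Using L{y''} = s^2 Y - s·y(0) - y'(0) and L{y'} = sY - y(0), with y(0) = -1, y'(0) = -3, the left side becomes (s^2 - 2*s + 6)Y - (-s - 1).
The right side is L{12} = 12/s.
So (s^2 - 2*s + 6)Y = 12/s + (-s - 1).
Solve for Y(s) and write it as one ratio of polynomials.

Y(s) = (-s^2 - s + 12)/(s^3 - 2*s^2 + 6*s)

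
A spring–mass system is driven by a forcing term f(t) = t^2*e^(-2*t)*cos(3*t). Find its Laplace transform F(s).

F(s) = 2*(s + 2)*(s^2 + 4*s - 23)/(s^2 + 4*s + 13)^3

L{cos(3t)} = s/(s^2 + 9).
Multiplying by e^(-2t) shifts s → s + 2, so L{e^(-2*t)*cos(3*t)} = (s + 2)/((s + 2)^2 + 9).
Then apply L{t^2·g(t)} = (-1)^2 d^2/ds^2[G(s)] with G(s) = (s + 2)/((s + 2)^2 + 9):
differentiating 2 times and applying the sign gives 2*(s + 2)*(s^2 + 4*s - 23)/(s^2 + 4*s + 13)^3.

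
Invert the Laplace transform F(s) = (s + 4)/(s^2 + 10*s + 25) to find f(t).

Factor the denominator: s^2 + 10*s + 25 = (s + 5)^2.
Partial fraction decomposition gives [1/(s + 5)] + [-1/(s + 5)^2].
Invert each term: 1/(s + 5) ↔ e^(-5t); -1/(s + 5)^2 ↔ -t·e^(-5t).

f(t) = -t*exp(-5*t) + exp(-5*t)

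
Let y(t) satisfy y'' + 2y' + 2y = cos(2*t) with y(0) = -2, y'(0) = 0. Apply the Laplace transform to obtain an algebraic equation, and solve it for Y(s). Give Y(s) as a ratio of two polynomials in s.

Y(s) = (-2*s^3 - 4*s^2 - 7*s - 16)/(s^4 + 2*s^3 + 6*s^2 + 8*s + 8)

Laplace-transform each side.
The derivative rules (L{y''} = s^2 Y - s·y(0) - y'(0) and L{y'} = sY - y(0), with y(0) = -2, y'(0) = 0) turn the left side into (s^2 + 2*s + 2)Y - (-2*s - 4).
The right side is L{cos(2*t)} = s/(s^2 + 4).
So (s^2 + 2*s + 2)Y = s/(s^2 + 4) + (-2*s - 4).
Solve for Y(s) and write it as one ratio of polynomials.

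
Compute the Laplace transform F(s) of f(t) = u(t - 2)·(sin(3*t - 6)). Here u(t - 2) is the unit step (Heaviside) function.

F(s) = 3*exp(-2*s)/(s^2 + 9)

By the second shifting theorem, L{u(t - c)·g(t - c)} = e^(-cs)·G(s) with c = 2 and G(s) = L{g(t)}.
L{sin(3t)} = 3/(s^2 + 9).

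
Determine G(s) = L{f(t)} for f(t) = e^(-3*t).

L{e^(-3t)} = 1/(s + 3).

G(s) = 1/(s + 3)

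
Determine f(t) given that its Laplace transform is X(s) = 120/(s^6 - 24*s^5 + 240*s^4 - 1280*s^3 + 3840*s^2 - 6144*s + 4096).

Rewrite the denominator: s^6 - 24*s^5 + 240*s^4 - 1280*s^3 + 3840*s^2 - 6144*s + 4096 = (s - 4)^6.
The form in (s - 4) signals a first-shifting-theorem factor e^(4t).
Since L{t^5} = 5!/s^6 = 120/s^6, the inverse is t^5*e^(4*t).

f(t) = t^5*exp(4*t)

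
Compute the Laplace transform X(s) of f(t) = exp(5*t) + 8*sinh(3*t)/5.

Apply the Laplace transform termwise.
L{e^(5t)} = 1/(s - 5); (8/5)·[L{sinh(3t)} = 3/(s^2 - 9)].

X(s) = 24/(5*(s^2 - 9)) + 1/(s - 5)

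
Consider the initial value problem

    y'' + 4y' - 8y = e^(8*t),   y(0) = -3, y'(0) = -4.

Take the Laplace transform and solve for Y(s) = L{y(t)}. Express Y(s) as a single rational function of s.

Apply the Laplace transform to the equation.
Using L{y''} = s^2 Y - s·y(0) - y'(0) and L{y'} = sY - y(0), with y(0) = -3, y'(0) = -4, the left side becomes (s^2 + 4*s - 8)Y - (-3*s - 16).
The right side is L{e^(8*t)} = 1/(s - 8).
So (s^2 + 4*s - 8)Y = 1/(s - 8) + (-3*s - 16).
Divide through and combine into a single rational function.

Y(s) = (-3*s^2 + 8*s + 129)/(s^3 - 4*s^2 - 40*s + 64)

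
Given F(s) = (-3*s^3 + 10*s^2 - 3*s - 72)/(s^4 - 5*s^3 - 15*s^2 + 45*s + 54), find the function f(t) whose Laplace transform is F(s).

f(t) = -2*exp(6*t) + exp(3*t) - exp(-t) - exp(-3*t)

Factor the denominator: s^4 - 5*s^3 - 15*s^2 + 45*s + 54 = (s - 6)*(s - 3)*(s + 1)*(s + 3).
Partial fraction decomposition gives [-1/(s + 3)] + [1/(s - 3)] + [-2/(s - 6)] + [-1/(s + 1)].
Invert each term: -1/(s + 3) ↔ -e^(-3t); 1/(s - 3) ↔ e^(3t); -2/(s - 6) ↔ -2e^(6t); -1/(s + 1) ↔ -e^(-t).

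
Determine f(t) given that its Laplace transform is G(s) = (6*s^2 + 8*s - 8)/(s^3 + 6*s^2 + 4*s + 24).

Factor the denominator: s^3 + 6*s^2 + 4*s + 24 = (s + 6)*(s^2 + 4).
Partial fraction decomposition gives [4/(s + 6)] + [2*s/(s^2 + 4)] + [-4/(s^2 + 4)].
Invert each term: 4/(s + 6) ↔ 4e^(-6t); 2·s/(s^2 + 4) ↔ 2cos(2t); -2·2/(s^2 + 4) ↔ -2sin(2t).

f(t) = -2*sin(2*t) + 2*cos(2*t) + 4*exp(-6*t)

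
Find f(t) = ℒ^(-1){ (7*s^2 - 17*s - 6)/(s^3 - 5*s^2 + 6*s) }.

Factor the denominator: s^3 - 5*s^2 + 6*s = s*(s - 3)*(s - 2).
Partial fraction decomposition gives [6/(s - 2)] + [-1/s] + [2/(s - 3)].
Invert each term: 6/(s - 2) ↔ 6e^(2t); -1/(s - 0) ↔ -e^(0t); 2/(s - 3) ↔ 2e^(3t).

f(t) = 2*exp(3*t) + 6*exp(2*t) - 1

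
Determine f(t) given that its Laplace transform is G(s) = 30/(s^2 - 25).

Since L{sinh(5t)} = 5/(s^2 - 25), the inverse is sinh(5*t), scaled by 6.

f(t) = 6*sinh(5*t)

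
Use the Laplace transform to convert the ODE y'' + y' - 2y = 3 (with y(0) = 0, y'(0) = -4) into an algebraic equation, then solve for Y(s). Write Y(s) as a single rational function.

Y(s) = (-4*s + 3)/(s^3 + s^2 - 2*s)

Apply the Laplace transform to the equation.
The derivative rules (L{y''} = s^2 Y - s·y(0) - y'(0) and L{y'} = sY - y(0), with y(0) = 0, y'(0) = -4) turn the left side into (s^2 + s - 2)Y - (-4).
The right side is L{3} = 3/s.
So (s^2 + s - 2)Y = 3/s + (-4).
Divide through and combine into a single rational function.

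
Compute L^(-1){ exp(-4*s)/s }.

The factor e^(-4s) signals a time shift by c = 4 (second shifting theorem).
L{1} = 1/s, so L^-1{1/s} = 1.
Hence the inverse is u(t - 4) times that function evaluated at t - 4.

Heaviside(t - 4)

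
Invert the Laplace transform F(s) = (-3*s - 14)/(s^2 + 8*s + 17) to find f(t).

f(t) = -2*exp(-4*t)*sin(t) - 3*exp(-4*t)*cos(t)

Complete the square in the denominator: s^2 + 8*s + 17 = (s + 4)^2 + 1^2.
Split the numerator to match: -3*s - 14 = -3·(s + 4) - 2·1.
Invert each term: -3·(s + 4)/((s + 4)^2 + 1) ↔ -3e^(-4t)cos(t); -2·1/((s + 4)^2 + 1) ↔ -2e^(-4t)sin(t).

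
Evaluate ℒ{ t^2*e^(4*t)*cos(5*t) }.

2*(s - 4)*(s^2 - 8*s - 59)/(s^2 - 8*s + 41)^3

L{cos(5t)} = s/(s^2 + 25).
Multiplying by e^(4t) shifts s → s - 4, so L{e^(4*t)*cos(5*t)} = (s - 4)/((s - 4)^2 + 25).
Then apply L{t^2·g(t)} = (-1)^2 d^2/ds^2[G(s)] with G(s) = (s - 4)/((s - 4)^2 + 25):
differentiating 2 times and applying the sign gives 2*(s - 4)*(s^2 - 8*s - 59)/(s^2 - 8*s + 41)^3.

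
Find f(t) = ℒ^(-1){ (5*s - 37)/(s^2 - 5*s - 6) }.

Factor the denominator: s^2 - 5*s - 6 = (s - 6)*(s + 1).
Partial fraction decomposition gives [6/(s + 1)] + [-1/(s - 6)].
Invert each term: 6/(s + 1) ↔ 6e^(-t); -1/(s - 6) ↔ -e^(6t).

f(t) = -exp(6*t) + 6*exp(-t)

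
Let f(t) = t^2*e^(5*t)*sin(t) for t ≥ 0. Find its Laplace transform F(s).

F(s) = 2*(3*s^2 - 30*s + 74)/(s^2 - 10*s + 26)^3

L{sin(t)} = 1/(s^2 + 1).
Multiplying by e^(5t) shifts s → s - 5, so L{e^(5*t)*sin(t)} = 1/((s - 5)^2 + 1).
Then apply L{t^2·g(t)} = (-1)^2 d^2/ds^2[G(s)] with G(s) = 1/((s - 5)^2 + 1):
differentiating 2 times and applying the sign gives 2*(3*s^2 - 30*s + 74)/(s^2 - 10*s + 26)^3.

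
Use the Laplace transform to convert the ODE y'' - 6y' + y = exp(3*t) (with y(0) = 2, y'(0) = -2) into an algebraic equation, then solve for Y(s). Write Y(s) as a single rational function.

Take the Laplace transform of both sides.
Using L{y''} = s^2 Y - s·y(0) - y'(0) and L{y'} = sY - y(0), with y(0) = 2, y'(0) = -2, the left side becomes (s^2 - 6*s + 1)Y - (2*s - 14).
The right side is L{exp(3*t)} = 1/(s - 3).
So (s^2 - 6*s + 1)Y = 1/(s - 3) + (2*s - 14).
Solve for Y(s) and write it as one ratio of polynomials.

Y(s) = (2*s^2 - 20*s + 43)/(s^3 - 9*s^2 + 19*s - 3)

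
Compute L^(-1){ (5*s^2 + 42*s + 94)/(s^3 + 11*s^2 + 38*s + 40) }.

Factor the denominator: s^3 + 11*s^2 + 38*s + 40 = (s + 2)*(s + 4)*(s + 5).
Partial fraction decomposition gives [3/(s + 5)] + [-3/(s + 4)] + [5/(s + 2)].
Invert each term: 3/(s + 5) ↔ 3e^(-5t); -3/(s + 4) ↔ -3e^(-4t); 5/(s + 2) ↔ 5e^(-2t).

5*exp(-2*t) - 3*exp(-4*t) + 3*exp(-5*t)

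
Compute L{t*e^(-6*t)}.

(s + 6)^(-2)

L{e^(-6t)} = 1/(s + 6).
Then apply L{t·g(t)} = -d/ds[G(s)] with G(s) = 1/(s + 6):
differentiating 1 time and applying the sign gives (s + 6)^(-2).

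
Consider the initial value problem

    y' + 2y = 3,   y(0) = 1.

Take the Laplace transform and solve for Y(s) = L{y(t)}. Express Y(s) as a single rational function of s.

Transform both sides with L{·}.
The derivative rules (L{y'} = sY - y(0) = sY - 1) turn the left side into (s + 2)Y - (1).
The right side is L{3} = 3/s.
So (s + 2)Y = 3/s + (1).
Isolate Y and clear denominators.

Y(s) = (s + 3)/(s^2 + 2*s)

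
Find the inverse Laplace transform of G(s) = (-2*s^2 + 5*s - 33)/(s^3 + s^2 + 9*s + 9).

sin(3*t) + 2*cos(3*t) - 4*exp(-t)

Factor the denominator: s^3 + s^2 + 9*s + 9 = (s + 1)*(s^2 + 9).
Partial fraction decomposition gives [-4/(s + 1)] + [2*s/(s^2 + 9)] + [3/(s^2 + 9)].
Invert each term: -4/(s + 1) ↔ -4e^(-t); 2·s/(s^2 + 9) ↔ 2cos(3t); 1·3/(s^2 + 9) ↔ sin(3t).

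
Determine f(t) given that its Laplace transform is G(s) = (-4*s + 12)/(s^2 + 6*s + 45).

Complete the square in the denominator: s^2 + 6*s + 45 = (s + 3)^2 + 6^2.
Split the numerator to match: -4*s + 12 = -4·(s + 3) + 4·6.
Invert each term: -4·(s + 3)/((s + 3)^2 + 36) ↔ -4e^(-3t)cos(6t); 4·6/((s + 3)^2 + 36) ↔ 4e^(-3t)sin(6t).

f(t) = 4*exp(-3*t)*sin(6*t) - 4*exp(-3*t)*cos(6*t)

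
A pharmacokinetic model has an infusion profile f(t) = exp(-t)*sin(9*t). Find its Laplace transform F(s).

F(s) = 9/((s + 1)^2 + 81)

L{sin(9t)} = 9/(s^2 + 81).
By the first shifting theorem, multiplying by e^(-t) replaces s with s + 1.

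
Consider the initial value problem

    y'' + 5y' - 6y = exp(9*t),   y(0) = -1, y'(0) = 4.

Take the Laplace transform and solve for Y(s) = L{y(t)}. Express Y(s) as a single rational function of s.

Y(s) = (-s^2 + 8*s + 10)/(s^3 - 4*s^2 - 51*s + 54)

Transform both sides with L{·}.
With L{y''} = s^2 Y - s·y(0) - y'(0) and L{y'} = sY - y(0), with y(0) = -1, y'(0) = 4: the LHS transforms to (s^2 + 5*s - 6)Y - (-s - 1).
The right side is L{exp(9*t)} = 1/(s - 9).
So (s^2 + 5*s - 6)Y = 1/(s - 9) + (-s - 1).
Divide through and combine into a single rational function.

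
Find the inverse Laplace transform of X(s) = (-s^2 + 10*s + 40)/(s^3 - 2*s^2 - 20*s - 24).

-2*t*exp(-2*t) + exp(6*t) - 2*exp(-2*t)

Factor the denominator: s^3 - 2*s^2 - 20*s - 24 = (s - 6)*(s + 2)^2.
Partial fraction decomposition gives [-2/(s + 2)] + [-2/(s + 2)^2] + [1/(s - 6)].
Invert each term: -2/(s + 2) ↔ -2e^(-2t); -2/(s + 2)^2 ↔ -2t·e^(-2t); 1/(s - 6) ↔ e^(6t).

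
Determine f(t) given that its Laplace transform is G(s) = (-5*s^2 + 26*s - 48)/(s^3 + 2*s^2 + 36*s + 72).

Factor the denominator: s^3 + 2*s^2 + 36*s + 72 = (s + 2)*(s^2 + 36).
Partial fraction decomposition gives [-3/(s + 2)] + [-2*s/(s^2 + 36)] + [30/(s^2 + 36)].
Invert each term: -3/(s + 2) ↔ -3e^(-2t); -2·s/(s^2 + 36) ↔ -2cos(6t); 5·6/(s^2 + 36) ↔ 5sin(6t).

f(t) = 5*sin(6*t) - 2*cos(6*t) - 3*exp(-2*t)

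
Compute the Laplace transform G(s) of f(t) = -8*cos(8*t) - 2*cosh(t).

Apply the Laplace transform termwise.
(-2)·[L{cosh(t)} = s/(s^2 - 1)]; (-8)·[L{cos(8t)} = s/(s^2 + 64)].

G(s) = -8*s/(s^2 + 64) - 2*s/(s^2 - 1)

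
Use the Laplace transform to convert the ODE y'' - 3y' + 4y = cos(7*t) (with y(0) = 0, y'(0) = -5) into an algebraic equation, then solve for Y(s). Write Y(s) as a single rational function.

Laplace-transform each side.
The derivative rules (L{y''} = s^2 Y - s·y(0) - y'(0) and L{y'} = sY - y(0), with y(0) = 0, y'(0) = -5) turn the left side into (s^2 - 3*s + 4)Y - (-5).
The right side is L{cos(7*t)} = s/(s^2 + 49).
So (s^2 - 3*s + 4)Y = s/(s^2 + 49) + (-5).
Isolate Y and clear denominators.

Y(s) = (-5*s^2 + s - 245)/(s^4 - 3*s^3 + 53*s^2 - 147*s + 196)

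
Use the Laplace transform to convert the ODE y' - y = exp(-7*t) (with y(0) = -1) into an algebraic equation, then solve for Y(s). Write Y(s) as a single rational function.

Y(s) = (-s - 6)/(s^2 + 6*s - 7)

Apply the Laplace transform to the equation.
Using L{y'} = sY - y(0) = sY - (-1), the left side becomes (s - 1)Y - (-1).
The right side is L{exp(-7*t)} = 1/(s + 7).
So (s - 1)Y = 1/(s + 7) + (-1).
Isolate Y and clear denominators.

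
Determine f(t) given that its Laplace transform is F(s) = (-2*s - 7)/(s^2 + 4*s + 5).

f(t) = -3*exp(-2*t)*sin(t) - 2*exp(-2*t)*cos(t)

Complete the square in the denominator: s^2 + 4*s + 5 = (s + 2)^2 + 1^2.
Split the numerator to match: -2*s - 7 = -2·(s + 2) - 3·1.
Invert each term: -2·(s + 2)/((s + 2)^2 + 1) ↔ -2e^(-2t)cos(t); -3·1/((s + 2)^2 + 1) ↔ -3e^(-2t)sin(t).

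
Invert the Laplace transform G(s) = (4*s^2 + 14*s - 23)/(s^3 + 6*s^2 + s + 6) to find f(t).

f(t) = -4*sin(t) + 3*cos(t) + exp(-6*t)

Factor the denominator: s^3 + 6*s^2 + s + 6 = (s + 6)*(s^2 + 1).
Partial fraction decomposition gives [1/(s + 6)] + [3*s/(s^2 + 1)] + [-4/(s^2 + 1)].
Invert each term: 1/(s + 6) ↔ e^(-6t); 3·s/(s^2 + 1) ↔ 3cos(t); -4·1/(s^2 + 1) ↔ -4sin(t).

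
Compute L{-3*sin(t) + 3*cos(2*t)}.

Apply the Laplace transform termwise.
(3)·[L{cos(2t)} = s/(s^2 + 4)]; (-3)·[L{sin(t)} = 1/(s^2 + 1)].

3*s/(s^2 + 4) - 3/(s^2 + 1)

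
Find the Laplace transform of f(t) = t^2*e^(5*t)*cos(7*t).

L{cos(7t)} = s/(s^2 + 49).
Multiplying by e^(5t) shifts s → s - 5, so L{e^(5*t)*cos(7*t)} = (s - 5)/((s - 5)^2 + 49).
Then apply L{t^2·g(t)} = (-1)^2 d^2/ds^2[G(s)] with G(s) = (s - 5)/((s - 5)^2 + 49):
differentiating 2 times and applying the sign gives 2*(s - 5)*(s^2 - 10*s - 122)/(s^2 - 10*s + 74)^3.

2*(s - 5)*(s^2 - 10*s - 122)/(s^2 - 10*s + 74)^3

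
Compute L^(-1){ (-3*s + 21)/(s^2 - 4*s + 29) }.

3*exp(2*t)*sin(5*t) - 3*exp(2*t)*cos(5*t)

Complete the square in the denominator: s^2 - 4*s + 29 = (s - 2)^2 + 5^2.
Split the numerator to match: -3*s + 21 = -3·(s - 2) + 3·5.
Invert each term: -3·(s - 2)/((s - 2)^2 + 25) ↔ -3e^(2t)cos(5t); 3·5/((s - 2)^2 + 25) ↔ 3e^(2t)sin(5t).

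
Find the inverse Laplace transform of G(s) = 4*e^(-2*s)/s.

Heaviside(t - 2)*(4)

The factor e^(-2s) signals a time shift by c = 2 (second shifting theorem).
L{4} = 4/s, so L^-1{4/s} = 4.
Hence the inverse is u(t - 2) times that function evaluated at t - 2.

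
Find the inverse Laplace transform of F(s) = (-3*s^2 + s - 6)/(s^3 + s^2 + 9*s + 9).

sin(3*t) - 2*cos(3*t) - exp(-t)

Factor the denominator: s^3 + s^2 + 9*s + 9 = (s + 1)*(s^2 + 9).
Partial fraction decomposition gives [-1/(s + 1)] + [-2*s/(s^2 + 9)] + [3/(s^2 + 9)].
Invert each term: -1/(s + 1) ↔ -e^(-t); -2·s/(s^2 + 9) ↔ -2cos(3t); 1·3/(s^2 + 9) ↔ sin(3t).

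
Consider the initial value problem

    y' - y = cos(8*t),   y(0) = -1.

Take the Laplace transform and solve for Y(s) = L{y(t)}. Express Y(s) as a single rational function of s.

Y(s) = (-s^2 + s - 64)/(s^3 - s^2 + 64*s - 64)

Transform both sides with L{·}.
The derivative rules (L{y'} = sY - y(0) = sY - (-1)) turn the left side into (s - 1)Y - (-1).
The right side is L{cos(8*t)} = s/(s^2 + 64).
So (s - 1)Y = s/(s^2 + 64) + (-1).
Divide through and combine into a single rational function.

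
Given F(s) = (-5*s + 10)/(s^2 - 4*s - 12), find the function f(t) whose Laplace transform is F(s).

Rewrite the denominator: s^2 - 4*s - 12 = (s - 2)^2 - 16.
The form in (s - 2) signals a first-shifting-theorem factor e^(2t).
Since L{cosh(4t)} = s/(s^2 - 16), the inverse is e^(2*t)*cosh(4*t), scaled by -5.

f(t) = -5*exp(2*t)*cosh(4*t)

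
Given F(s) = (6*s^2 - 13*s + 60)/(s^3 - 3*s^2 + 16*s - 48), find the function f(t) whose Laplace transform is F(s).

f(t) = 3*exp(3*t) - sin(4*t) + 3*cos(4*t)

Factor the denominator: s^3 - 3*s^2 + 16*s - 48 = (s - 3)*(s^2 + 16).
Partial fraction decomposition gives [3/(s - 3)] + [3*s/(s^2 + 16)] + [-4/(s^2 + 16)].
Invert each term: 3/(s - 3) ↔ 3e^(3t); 3·s/(s^2 + 16) ↔ 3cos(4t); -1·4/(s^2 + 16) ↔ -sin(4t).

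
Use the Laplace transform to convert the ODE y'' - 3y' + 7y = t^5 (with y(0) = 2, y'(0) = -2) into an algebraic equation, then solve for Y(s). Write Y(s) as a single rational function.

Laplace-transform each side.
Using L{y''} = s^2 Y - s·y(0) - y'(0) and L{y'} = sY - y(0), with y(0) = 2, y'(0) = -2, the left side becomes (s^2 - 3*s + 7)Y - (2*s - 8).
The right side is L{t^5} = 120/s^6.
So (s^2 - 3*s + 7)Y = 120/s^6 + (2*s - 8).
Solve for Y(s) and write it as one ratio of polynomials.

Y(s) = (2*s^7 - 8*s^6 + 120)/(s^8 - 3*s^7 + 7*s^6)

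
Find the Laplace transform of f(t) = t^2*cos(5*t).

L{cos(5t)} = s/(s^2 + 25).
Then apply L{t^2·g(t)} = (-1)^2 d^2/ds^2[H(s)] with H(s) = s/(s^2 + 25):
differentiating 2 times and applying the sign gives 2*s*(s^2 - 75)/(s^2 + 25)^3.

2*s*(s^2 - 75)/(s^2 + 25)^3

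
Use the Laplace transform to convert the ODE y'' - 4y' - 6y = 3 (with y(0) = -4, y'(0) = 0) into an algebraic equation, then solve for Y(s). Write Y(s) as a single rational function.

Y(s) = (-4*s^2 + 16*s + 3)/(s^3 - 4*s^2 - 6*s)

Laplace-transform each side.
With L{y''} = s^2 Y - s·y(0) - y'(0) and L{y'} = sY - y(0), with y(0) = -4, y'(0) = 0: the LHS transforms to (s^2 - 4*s - 6)Y - (-4*s + 16).
The right side is L{3} = 3/s.
So (s^2 - 4*s - 6)Y = 3/s + (-4*s + 16).
Isolate Y and clear denominators.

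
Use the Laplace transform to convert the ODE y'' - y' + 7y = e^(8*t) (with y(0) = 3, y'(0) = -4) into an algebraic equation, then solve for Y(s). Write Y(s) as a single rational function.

Y(s) = (3*s^2 - 31*s + 57)/(s^3 - 9*s^2 + 15*s - 56)

Apply the Laplace transform to the equation.
With L{y''} = s^2 Y - s·y(0) - y'(0) and L{y'} = sY - y(0), with y(0) = 3, y'(0) = -4: the LHS transforms to (s^2 - s + 7)Y - (3*s - 7).
The right side is L{e^(8*t)} = 1/(s - 8).
So (s^2 - s + 7)Y = 1/(s - 8) + (3*s - 7).
Divide through and combine into a single rational function.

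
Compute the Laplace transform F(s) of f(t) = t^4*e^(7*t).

F(s) = 24/(s - 7)^5

L{t^4} = 4!/s^5 = 24/s^5.
By the first shifting theorem, multiplying by e^(7t) replaces s with s - 7.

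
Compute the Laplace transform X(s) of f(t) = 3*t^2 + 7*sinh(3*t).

By linearity of the Laplace transform, transform each term separately.
(3)·[L{t^2} = 2!/s^3 = 2/s^3]; (7)·[L{sinh(3t)} = 3/(s^2 - 9)].

X(s) = 21/(s^2 - 9) + 6/s^3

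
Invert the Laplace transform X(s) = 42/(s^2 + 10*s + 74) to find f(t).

f(t) = 6*exp(-5*t)*sin(7*t)

Rewrite the denominator: s^2 + 10*s + 74 = (s + 5)^2 + 49.
The form in (s + 5) signals a first-shifting-theorem factor e^(-5t).
Since L{sin(7t)} = 7/(s^2 + 49), the inverse is exp(-5*t)*sin(7*t), scaled by 6.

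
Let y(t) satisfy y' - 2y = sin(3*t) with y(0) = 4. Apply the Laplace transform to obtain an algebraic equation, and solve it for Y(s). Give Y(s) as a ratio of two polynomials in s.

Transform both sides with L{·}.
Using L{y'} = sY - y(0) = sY - 4, the left side becomes (s - 2)Y - (4).
The right side is L{sin(3*t)} = 3/(s^2 + 9).
So (s - 2)Y = 3/(s^2 + 9) + (4).
Isolate Y and clear denominators.

Y(s) = (4*s^2 + 39)/(s^3 - 2*s^2 + 9*s - 18)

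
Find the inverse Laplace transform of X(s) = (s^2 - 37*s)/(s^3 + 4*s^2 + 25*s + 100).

Factor the denominator: s^3 + 4*s^2 + 25*s + 100 = (s + 4)*(s^2 + 25).
Partial fraction decomposition gives [4/(s + 4)] + [-3*s/(s^2 + 25)] + [-25/(s^2 + 25)].
Invert each term: 4/(s + 4) ↔ 4e^(-4t); -3·s/(s^2 + 25) ↔ -3cos(5t); -5·5/(s^2 + 25) ↔ -5sin(5t).

-5*sin(5*t) - 3*cos(5*t) + 4*exp(-4*t)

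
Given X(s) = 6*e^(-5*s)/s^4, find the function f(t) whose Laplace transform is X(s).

f(t) = Heaviside(t - 5)*((t - 5)^3)

The factor e^(-5s) signals a time shift by c = 5 (second shifting theorem).
L{t^3} = 3!/s^4 = 6/s^4, so L^-1{6/s^4} = t^3.
Hence the inverse is u(t - 5) times that function evaluated at t - 5.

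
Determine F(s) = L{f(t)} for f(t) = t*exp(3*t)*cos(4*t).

F(s) = (s - 7)*(s + 1)/(s^2 - 6*s + 25)^2

L{cos(4t)} = s/(s^2 + 16).
Multiplying by e^(3t) shifts s → s - 3, so L{exp(3*t)*cos(4*t)} = (s - 3)/((s - 3)^2 + 16).
Then apply L{t·g(t)} = -d/ds[G(s)] with G(s) = (s - 3)/((s - 3)^2 + 16):
differentiating 1 time and applying the sign gives (s - 7)*(s + 1)/(s^2 - 6*s + 25)^2.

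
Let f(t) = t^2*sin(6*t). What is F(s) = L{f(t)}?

L{sin(6t)} = 6/(s^2 + 36).
Then apply L{t^2·g(t)} = (-1)^2 d^2/ds^2[G(s)] with G(s) = 6/(s^2 + 36):
differentiating 2 times and applying the sign gives 36*(s^2 - 12)/(s^2 + 36)^3.

F(s) = 36*(s^2 - 12)/(s^2 + 36)^3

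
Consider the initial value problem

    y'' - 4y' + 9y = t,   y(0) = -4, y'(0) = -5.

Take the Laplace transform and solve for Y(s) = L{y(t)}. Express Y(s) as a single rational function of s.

Y(s) = (-4*s^3 + 11*s^2 + 1)/(s^4 - 4*s^3 + 9*s^2)

Laplace-transform each side.
The derivative rules (L{y''} = s^2 Y - s·y(0) - y'(0) and L{y'} = sY - y(0), with y(0) = -4, y'(0) = -5) turn the left side into (s^2 - 4*s + 9)Y - (-4*s + 11).
The right side is L{t} = s^(-2).
So (s^2 - 4*s + 9)Y = s^(-2) + (-4*s + 11).
Isolate Y and clear denominators.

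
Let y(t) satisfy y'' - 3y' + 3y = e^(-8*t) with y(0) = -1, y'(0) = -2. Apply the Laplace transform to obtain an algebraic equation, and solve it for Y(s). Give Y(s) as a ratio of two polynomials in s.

Laplace-transform each side.
With L{y''} = s^2 Y - s·y(0) - y'(0) and L{y'} = sY - y(0), with y(0) = -1, y'(0) = -2: the LHS transforms to (s^2 - 3*s + 3)Y - (-s + 1).
The right side is L{e^(-8*t)} = 1/(s + 8).
So (s^2 - 3*s + 3)Y = 1/(s + 8) + (-s + 1).
Divide through and combine into a single rational function.

Y(s) = (-s^2 - 7*s + 9)/(s^3 + 5*s^2 - 21*s + 24)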